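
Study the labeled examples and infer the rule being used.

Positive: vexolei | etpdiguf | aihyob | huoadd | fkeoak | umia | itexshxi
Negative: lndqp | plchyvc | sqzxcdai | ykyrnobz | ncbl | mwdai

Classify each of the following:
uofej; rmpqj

Positive, Negative

'Positive' ⟺ has ≥ 3 vowels.
uofej — 3 vowels, hence Positive. rmpqj — 0 vowels, hence Negative.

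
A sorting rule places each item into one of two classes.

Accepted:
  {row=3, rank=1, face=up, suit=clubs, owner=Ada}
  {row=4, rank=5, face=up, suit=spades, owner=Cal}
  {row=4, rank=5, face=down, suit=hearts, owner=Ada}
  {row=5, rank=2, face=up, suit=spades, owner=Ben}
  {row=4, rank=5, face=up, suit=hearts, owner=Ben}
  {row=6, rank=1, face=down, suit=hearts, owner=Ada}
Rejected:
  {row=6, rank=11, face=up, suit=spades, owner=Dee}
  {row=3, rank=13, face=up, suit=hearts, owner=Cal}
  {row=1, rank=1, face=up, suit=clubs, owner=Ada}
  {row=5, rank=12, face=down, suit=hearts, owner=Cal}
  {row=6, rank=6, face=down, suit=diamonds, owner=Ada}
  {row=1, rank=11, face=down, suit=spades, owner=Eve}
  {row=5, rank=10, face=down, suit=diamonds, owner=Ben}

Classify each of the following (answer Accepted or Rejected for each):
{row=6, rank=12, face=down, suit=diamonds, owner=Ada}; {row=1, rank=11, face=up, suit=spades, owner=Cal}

Rejected, Rejected

A rule that fits every label: rank ≤ 5 AND row ≥ 3 — true of each 'Accepted' example, false of each 'Rejected' one.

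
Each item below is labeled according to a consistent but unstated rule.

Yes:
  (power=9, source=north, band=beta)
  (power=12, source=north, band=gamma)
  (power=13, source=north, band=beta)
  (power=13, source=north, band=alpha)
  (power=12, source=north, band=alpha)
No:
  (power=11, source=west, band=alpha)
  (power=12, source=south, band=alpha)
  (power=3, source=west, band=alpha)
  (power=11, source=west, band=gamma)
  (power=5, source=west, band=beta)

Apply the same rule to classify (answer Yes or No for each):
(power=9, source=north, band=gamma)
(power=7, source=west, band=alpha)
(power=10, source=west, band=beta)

Yes, No, No

Checking candidate rules against both groups, what survives is: source is north.
Yes: (power=9, source=north, band=gamma), since source is north. No: (power=7, source=west, band=alpha), since source is west. No: (power=10, source=west, band=beta), since source is west.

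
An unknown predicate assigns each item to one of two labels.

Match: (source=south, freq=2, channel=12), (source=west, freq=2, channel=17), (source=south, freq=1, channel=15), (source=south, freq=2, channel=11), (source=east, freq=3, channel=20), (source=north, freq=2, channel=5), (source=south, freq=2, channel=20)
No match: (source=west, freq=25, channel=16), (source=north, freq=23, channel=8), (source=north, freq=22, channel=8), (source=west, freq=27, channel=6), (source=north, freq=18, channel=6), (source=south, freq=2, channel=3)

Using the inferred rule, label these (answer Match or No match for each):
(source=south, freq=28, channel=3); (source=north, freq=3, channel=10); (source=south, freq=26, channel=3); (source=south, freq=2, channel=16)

The rule appears to be: channel ≥ 5 AND freq ≤ 3.
(source=south, freq=28, channel=3): channel = 3, freq = 28, fails the rule → No match.
(source=north, freq=3, channel=10): channel = 10, freq = 3, qualifies → Match.
(source=south, freq=26, channel=3): channel = 3, freq = 26, fails the rule → No match.
(source=south, freq=2, channel=16): channel = 16, freq = 2, qualifies → Match.

No match, Match, No match, Match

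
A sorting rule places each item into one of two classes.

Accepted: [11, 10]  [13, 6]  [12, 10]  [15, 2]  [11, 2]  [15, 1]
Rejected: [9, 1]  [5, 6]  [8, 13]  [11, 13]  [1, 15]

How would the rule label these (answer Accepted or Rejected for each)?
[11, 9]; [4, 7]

Accepted, Rejected

'Accepted' ⟺ first > second AND sum ≥ 11.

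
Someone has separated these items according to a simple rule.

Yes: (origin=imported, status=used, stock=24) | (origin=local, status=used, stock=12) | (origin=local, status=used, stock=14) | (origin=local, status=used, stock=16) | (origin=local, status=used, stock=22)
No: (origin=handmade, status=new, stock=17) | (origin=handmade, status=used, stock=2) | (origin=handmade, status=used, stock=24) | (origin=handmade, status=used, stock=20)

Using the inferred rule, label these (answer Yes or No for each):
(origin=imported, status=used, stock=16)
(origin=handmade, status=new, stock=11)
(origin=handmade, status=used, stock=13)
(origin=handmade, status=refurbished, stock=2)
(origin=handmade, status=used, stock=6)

Yes, No, No, No, No

One predicate separates the groups cleanly: origin is not handmade.
(origin=imported, status=used, stock=16): origin is imported — checks out, so Yes. (origin=handmade, status=new, stock=11): origin is handmade — lacks this property, so No. (origin=handmade, status=used, stock=13): origin is handmade — lacks this property, so No. (origin=handmade, status=refurbished, stock=2): origin is handmade — lacks this property, so No. (origin=handmade, status=used, stock=6): origin is handmade — lacks this property, so No.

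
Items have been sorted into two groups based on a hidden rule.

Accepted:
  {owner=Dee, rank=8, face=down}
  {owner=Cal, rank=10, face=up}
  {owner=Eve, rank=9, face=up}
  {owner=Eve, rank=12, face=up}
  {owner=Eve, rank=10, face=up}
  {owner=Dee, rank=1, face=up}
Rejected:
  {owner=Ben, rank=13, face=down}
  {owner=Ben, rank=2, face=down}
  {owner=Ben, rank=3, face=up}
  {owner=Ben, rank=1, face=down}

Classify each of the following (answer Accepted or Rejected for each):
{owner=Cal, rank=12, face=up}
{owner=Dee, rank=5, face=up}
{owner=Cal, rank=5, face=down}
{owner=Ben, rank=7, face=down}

Looking at the examples, the only property every 'Accepted' case has and every 'Rejected' case lacks is: owner is not Ben.
{owner=Cal, rank=12, face=up} — owner is Cal, hence Accepted. {owner=Dee, rank=5, face=up} — owner is Dee, hence Accepted. {owner=Cal, rank=5, face=down} — owner is Cal, hence Accepted. {owner=Ben, rank=7, face=down} — owner is Ben, hence Rejected.

Accepted, Accepted, Accepted, Rejected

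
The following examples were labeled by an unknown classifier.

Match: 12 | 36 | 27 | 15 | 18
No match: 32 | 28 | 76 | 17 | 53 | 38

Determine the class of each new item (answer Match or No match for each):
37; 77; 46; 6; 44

The pattern is that an item is 'Match' exactly when: multiple of 3.
37 → 37 = 3·12 + 1 → No match.
77 → 77 = 3·25 + 2 → No match.
46 → 46 = 3·15 + 1 → No match.
6 → 6 = 3·2 → Match.
44 → 44 = 3·14 + 2 → No match.

No match, No match, No match, Match, No match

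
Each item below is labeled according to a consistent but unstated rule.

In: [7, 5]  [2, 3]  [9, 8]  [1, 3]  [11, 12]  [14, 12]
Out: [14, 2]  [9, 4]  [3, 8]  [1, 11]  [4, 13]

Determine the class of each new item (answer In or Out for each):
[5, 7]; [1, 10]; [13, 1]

'In' ⟺ |first − second| ≤ 2.

In, Out, Out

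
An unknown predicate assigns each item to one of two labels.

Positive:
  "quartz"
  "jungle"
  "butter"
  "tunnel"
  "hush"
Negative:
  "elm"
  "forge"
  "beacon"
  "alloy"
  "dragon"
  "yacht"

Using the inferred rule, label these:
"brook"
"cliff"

The rule appears to be: contains 'u'.

Negative, Negative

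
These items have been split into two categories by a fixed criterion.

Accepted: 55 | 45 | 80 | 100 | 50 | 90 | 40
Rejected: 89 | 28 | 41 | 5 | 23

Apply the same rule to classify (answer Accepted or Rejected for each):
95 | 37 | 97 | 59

All 'Accepted' examples share one property — multiple of 5 AND at least 23 — and every 'Rejected' example lacks it.
95 — 95 = 5·19, 95 ≥ 23, hence Accepted. 37 — 37 = 5·7 + 2, 37 ≥ 23, hence Rejected. 97 — 97 = 5·19 + 2, 97 ≥ 23, hence Rejected. 59 — 59 = 5·11 + 4, 59 ≥ 23, hence Rejected.

Accepted, Rejected, Rejected, Rejected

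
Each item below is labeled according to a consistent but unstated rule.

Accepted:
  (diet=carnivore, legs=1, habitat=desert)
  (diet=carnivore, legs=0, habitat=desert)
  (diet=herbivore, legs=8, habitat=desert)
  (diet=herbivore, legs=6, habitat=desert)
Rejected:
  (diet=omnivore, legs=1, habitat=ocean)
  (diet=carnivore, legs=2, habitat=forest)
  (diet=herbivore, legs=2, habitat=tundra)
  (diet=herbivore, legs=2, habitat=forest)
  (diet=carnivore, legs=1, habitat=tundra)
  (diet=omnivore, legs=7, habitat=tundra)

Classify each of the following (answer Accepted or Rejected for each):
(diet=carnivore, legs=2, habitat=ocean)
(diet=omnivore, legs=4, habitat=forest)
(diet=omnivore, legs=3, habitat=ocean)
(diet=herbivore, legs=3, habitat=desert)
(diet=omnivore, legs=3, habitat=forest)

The rule appears to be: habitat is desert.
(diet=carnivore, legs=2, habitat=ocean): Rejected (habitat is ocean).
(diet=omnivore, legs=4, habitat=forest): Rejected (habitat is forest).
(diet=omnivore, legs=3, habitat=ocean): Rejected (habitat is ocean).
(diet=herbivore, legs=3, habitat=desert): Accepted (habitat is desert).
(diet=omnivore, legs=3, habitat=forest): Rejected (habitat is forest).

Rejected, Rejected, Rejected, Accepted, Rejected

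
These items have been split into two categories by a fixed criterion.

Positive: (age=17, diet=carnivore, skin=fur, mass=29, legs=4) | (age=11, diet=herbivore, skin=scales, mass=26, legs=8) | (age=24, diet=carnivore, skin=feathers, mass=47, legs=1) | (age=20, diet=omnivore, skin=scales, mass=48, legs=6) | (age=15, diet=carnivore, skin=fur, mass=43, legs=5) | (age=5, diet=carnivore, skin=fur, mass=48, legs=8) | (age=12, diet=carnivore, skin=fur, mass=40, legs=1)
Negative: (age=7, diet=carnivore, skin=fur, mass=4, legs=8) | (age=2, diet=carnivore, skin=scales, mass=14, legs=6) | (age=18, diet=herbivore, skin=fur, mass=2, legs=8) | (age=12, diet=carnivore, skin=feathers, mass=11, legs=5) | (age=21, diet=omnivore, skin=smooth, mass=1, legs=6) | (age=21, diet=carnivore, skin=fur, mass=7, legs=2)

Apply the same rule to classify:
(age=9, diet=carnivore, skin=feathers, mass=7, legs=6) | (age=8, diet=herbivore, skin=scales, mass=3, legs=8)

Negative, Negative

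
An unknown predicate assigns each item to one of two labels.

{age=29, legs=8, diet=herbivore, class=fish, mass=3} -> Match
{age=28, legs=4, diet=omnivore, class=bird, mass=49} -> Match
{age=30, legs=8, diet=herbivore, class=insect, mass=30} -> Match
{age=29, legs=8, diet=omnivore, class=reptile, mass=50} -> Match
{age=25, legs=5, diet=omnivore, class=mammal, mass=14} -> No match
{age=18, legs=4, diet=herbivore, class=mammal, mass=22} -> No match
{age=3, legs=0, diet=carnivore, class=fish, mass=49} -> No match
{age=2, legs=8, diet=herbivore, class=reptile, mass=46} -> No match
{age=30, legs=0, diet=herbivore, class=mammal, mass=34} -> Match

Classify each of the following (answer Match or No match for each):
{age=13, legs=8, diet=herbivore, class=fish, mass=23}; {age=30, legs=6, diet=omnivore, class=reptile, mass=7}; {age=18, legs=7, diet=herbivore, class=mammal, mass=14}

No match, Match, No match

The common property of the 'Match' items is: age ≥ 28. No 'No match' item has it.
{age=13, legs=8, diet=herbivore, class=fish, mass=23} → age = 13 → No match. {age=30, legs=6, diet=omnivore, class=reptile, mass=7} → age = 30 → Match. {age=18, legs=7, diet=herbivore, class=mammal, mass=14} → age = 18 → No match.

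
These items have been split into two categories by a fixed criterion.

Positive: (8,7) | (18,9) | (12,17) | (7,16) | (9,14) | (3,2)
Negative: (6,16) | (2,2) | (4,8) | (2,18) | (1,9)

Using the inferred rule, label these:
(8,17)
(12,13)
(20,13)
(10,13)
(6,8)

Rule: sum is odd. This holds for each 'Positive' example and fails for each 'Negative' one.
(8,17): 8+17 = 25, satisfies this → Positive.
(12,13): 12+13 = 25, satisfies this → Positive.
(20,13): 20+13 = 33, satisfies this → Positive.
(10,13): 10+13 = 23, satisfies this → Positive.
(6,8): 6+8 = 14, does not fit → Negative.

Positive, Positive, Positive, Positive, Negative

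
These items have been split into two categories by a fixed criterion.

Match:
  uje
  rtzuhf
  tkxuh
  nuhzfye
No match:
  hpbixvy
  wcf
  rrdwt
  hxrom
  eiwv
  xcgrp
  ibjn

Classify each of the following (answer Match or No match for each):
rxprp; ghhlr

The simplest hypothesis consistent with all the labels is: contains 'u'.
rxprp: No match (no 'u'). ghhlr: No match (no 'u').

No match, No match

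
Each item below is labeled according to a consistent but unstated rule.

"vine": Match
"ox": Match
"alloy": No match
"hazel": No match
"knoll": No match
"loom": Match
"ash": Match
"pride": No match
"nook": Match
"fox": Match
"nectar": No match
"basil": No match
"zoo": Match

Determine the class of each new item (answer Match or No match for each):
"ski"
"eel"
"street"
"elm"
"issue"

Match, Match, No match, Match, No match

The pattern is that an item is 'Match' exactly when: length ≤ 4.
"ski" → length 3 → Match.
"eel" → length 3 → Match.
"street" → length 6 → No match.
"elm" → length 3 → Match.
"issue" → length 5 → No match.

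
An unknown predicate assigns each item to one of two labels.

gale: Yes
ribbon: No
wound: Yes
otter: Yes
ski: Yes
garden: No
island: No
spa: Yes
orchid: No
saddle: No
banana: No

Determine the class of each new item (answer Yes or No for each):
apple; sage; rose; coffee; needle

The common property of the 'Yes' items is: length ≤ 5. No 'No' item has it.

Yes, Yes, Yes, No, No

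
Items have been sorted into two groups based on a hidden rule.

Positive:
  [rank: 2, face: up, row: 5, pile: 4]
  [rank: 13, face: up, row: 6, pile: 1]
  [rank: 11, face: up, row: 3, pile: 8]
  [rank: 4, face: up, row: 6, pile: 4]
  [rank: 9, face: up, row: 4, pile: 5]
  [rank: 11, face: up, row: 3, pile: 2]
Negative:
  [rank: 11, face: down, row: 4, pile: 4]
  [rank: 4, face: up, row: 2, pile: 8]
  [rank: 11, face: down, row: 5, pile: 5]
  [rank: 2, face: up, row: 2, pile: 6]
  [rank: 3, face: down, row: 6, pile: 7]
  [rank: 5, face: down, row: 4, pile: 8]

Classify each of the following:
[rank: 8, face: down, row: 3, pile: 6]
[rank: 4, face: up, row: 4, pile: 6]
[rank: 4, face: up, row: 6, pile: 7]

Negative, Positive, Positive

Every 'Positive' example satisfies: face is up AND row ≥ 3. None of the 'Negative' examples do.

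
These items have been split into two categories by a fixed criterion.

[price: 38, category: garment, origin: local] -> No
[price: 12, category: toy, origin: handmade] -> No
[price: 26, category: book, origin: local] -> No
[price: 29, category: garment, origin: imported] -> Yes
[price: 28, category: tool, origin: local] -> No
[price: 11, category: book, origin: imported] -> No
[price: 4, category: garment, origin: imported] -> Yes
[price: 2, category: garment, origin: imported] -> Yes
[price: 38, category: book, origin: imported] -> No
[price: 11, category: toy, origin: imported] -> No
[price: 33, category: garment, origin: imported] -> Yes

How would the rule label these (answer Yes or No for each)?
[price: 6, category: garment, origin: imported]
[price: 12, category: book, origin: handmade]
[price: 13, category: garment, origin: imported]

'Yes' ⟺ category is garment AND origin is imported.
[price: 6, category: garment, origin: imported]: category is garment, origin is imported — qualifies, so Yes.
[price: 12, category: book, origin: handmade]: category is book, origin is handmade — fails the rule, so No.
[price: 13, category: garment, origin: imported]: category is garment, origin is imported — qualifies, so Yes.

Yes, No, Yes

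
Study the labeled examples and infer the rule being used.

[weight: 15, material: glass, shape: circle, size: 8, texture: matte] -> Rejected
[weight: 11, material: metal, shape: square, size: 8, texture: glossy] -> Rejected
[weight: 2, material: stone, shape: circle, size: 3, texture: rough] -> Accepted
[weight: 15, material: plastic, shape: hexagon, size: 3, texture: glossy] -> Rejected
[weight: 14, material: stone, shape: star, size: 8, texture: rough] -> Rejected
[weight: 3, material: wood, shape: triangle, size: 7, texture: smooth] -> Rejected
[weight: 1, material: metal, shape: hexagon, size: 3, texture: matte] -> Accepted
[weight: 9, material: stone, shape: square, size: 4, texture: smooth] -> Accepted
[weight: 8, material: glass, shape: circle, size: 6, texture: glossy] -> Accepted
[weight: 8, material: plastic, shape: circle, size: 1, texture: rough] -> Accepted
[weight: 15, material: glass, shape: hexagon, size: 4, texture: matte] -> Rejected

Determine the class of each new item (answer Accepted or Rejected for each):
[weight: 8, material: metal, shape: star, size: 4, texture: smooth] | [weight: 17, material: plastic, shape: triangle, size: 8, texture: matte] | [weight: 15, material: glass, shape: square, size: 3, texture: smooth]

The pattern is that an item is 'Accepted' exactly when: weight ≤ 9 AND size ≤ 6.
Accepted: [weight: 8, material: metal, shape: star, size: 4, texture: smooth], since weight = 8, size = 4. Rejected: [weight: 17, material: plastic, shape: triangle, size: 8, texture: matte], since weight = 17, size = 8. Rejected: [weight: 15, material: glass, shape: square, size: 3, texture: smooth], since weight = 15, size = 3.

Accepted, Rejected, Rejected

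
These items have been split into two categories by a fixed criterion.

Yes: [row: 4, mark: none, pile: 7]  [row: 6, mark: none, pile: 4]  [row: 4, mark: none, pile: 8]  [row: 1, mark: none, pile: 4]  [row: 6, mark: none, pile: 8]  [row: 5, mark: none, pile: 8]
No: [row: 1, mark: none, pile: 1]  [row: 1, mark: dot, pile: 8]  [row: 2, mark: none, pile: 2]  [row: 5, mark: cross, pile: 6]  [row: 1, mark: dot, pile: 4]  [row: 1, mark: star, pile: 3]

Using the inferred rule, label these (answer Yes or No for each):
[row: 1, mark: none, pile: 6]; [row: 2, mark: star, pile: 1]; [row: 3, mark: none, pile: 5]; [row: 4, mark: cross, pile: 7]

Yes, No, Yes, No

'Yes' ⟺ mark is none AND pile ≥ 3.
Yes: [row: 1, mark: none, pile: 6], since mark is none, pile = 6. No: [row: 2, mark: star, pile: 1], since mark is star, pile = 1. Yes: [row: 3, mark: none, pile: 5], since mark is none, pile = 5. No: [row: 4, mark: cross, pile: 7], since mark is cross, pile = 7.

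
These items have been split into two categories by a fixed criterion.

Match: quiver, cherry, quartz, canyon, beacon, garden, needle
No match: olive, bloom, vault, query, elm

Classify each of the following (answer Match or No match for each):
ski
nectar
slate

No match, Match, No match

All 'Match' examples share one property — even length — and every 'No match' example lacks it.
ski → length 3 → No match.
nectar → length 6 → Match.
slate → length 5 → No match.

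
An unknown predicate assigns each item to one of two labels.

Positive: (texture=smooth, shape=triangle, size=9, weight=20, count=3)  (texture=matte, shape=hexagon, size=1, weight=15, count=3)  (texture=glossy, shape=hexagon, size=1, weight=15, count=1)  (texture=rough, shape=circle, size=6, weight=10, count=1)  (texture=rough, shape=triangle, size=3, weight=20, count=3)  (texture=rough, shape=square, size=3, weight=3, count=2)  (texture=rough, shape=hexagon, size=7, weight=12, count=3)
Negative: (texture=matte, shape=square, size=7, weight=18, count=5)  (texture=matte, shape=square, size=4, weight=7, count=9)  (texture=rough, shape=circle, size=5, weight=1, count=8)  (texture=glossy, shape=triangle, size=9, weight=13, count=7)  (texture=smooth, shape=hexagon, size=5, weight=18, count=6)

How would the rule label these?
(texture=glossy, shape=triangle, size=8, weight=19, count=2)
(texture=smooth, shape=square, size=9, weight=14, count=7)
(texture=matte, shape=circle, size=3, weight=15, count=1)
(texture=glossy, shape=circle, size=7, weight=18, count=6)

Positive, Negative, Positive, Negative

The distinguishing property — count ≤ 3 — holds for all the 'Positive' cases and none of the 'Negative' cases.
(texture=glossy, shape=triangle, size=8, weight=19, count=2): Positive (count = 2).
(texture=smooth, shape=square, size=9, weight=14, count=7): Negative (count = 7).
(texture=matte, shape=circle, size=3, weight=15, count=1): Positive (count = 1).
(texture=glossy, shape=circle, size=7, weight=18, count=6): Negative (count = 6).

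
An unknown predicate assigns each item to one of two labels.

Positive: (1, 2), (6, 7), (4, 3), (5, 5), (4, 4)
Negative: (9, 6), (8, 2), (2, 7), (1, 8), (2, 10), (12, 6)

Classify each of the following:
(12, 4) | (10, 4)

Negative, Negative

The common property of the 'Positive' items is: |first − second| ≤ 1. No 'Negative' item has it.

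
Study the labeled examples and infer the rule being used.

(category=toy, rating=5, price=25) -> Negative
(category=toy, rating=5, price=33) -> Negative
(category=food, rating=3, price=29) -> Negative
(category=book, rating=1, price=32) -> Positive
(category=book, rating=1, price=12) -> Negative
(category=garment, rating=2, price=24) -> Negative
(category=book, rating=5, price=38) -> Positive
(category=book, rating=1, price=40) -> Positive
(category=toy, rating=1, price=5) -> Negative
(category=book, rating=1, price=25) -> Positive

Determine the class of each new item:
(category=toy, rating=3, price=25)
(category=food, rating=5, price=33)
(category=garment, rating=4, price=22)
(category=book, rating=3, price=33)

Negative, Negative, Negative, Positive

The simplest hypothesis consistent with all the labels is: category is book AND price ≥ 24.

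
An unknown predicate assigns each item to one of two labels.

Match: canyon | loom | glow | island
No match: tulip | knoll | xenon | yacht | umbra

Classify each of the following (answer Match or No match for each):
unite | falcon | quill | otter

The common property of the 'Match' items is: even length. No 'No match' item has it.
unite: No match (length 5). falcon: Match (length 6). quill: No match (length 5). otter: No match (length 5).

No match, Match, No match, No match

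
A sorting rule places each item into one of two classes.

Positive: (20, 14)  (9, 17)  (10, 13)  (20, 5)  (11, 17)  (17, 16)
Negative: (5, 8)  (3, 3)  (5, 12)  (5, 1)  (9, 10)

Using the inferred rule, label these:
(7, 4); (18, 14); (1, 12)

Negative, Positive, Negative

'Positive' ⟺ sum ≥ 23.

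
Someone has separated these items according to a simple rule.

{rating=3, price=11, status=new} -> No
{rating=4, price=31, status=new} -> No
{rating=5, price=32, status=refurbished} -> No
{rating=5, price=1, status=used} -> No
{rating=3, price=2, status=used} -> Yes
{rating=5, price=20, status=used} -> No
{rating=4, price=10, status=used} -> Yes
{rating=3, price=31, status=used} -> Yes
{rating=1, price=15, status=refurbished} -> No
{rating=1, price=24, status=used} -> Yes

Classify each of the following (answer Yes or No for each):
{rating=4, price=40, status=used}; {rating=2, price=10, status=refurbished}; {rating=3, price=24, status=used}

A rule that fits every label: status is used AND rating ≤ 4 — true of each 'Yes' example, false of each 'No' one.
Yes: {rating=4, price=40, status=used}, since status is used, rating = 4. No: {rating=2, price=10, status=refurbished}, since status is refurbished, rating = 2. Yes: {rating=3, price=24, status=used}, since status is used, rating = 3.

Yes, No, Yes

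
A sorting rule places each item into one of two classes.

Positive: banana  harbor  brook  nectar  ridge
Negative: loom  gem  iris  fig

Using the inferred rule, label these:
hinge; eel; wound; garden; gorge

The pattern is that an item is 'Positive' exactly when: length ≥ 5.

Positive, Negative, Positive, Positive, Positive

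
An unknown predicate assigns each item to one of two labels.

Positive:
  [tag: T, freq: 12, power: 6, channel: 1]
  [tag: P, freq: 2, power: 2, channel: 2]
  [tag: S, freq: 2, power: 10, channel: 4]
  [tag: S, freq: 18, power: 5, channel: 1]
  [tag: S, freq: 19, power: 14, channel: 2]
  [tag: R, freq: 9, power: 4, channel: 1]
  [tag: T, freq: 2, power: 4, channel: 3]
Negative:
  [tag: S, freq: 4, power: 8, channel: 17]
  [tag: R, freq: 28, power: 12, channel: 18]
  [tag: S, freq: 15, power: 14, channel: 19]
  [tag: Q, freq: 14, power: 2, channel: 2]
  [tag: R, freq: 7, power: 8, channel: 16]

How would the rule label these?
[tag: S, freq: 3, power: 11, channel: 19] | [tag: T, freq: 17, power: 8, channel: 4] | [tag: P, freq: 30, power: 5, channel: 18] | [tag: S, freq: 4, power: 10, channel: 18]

Negative, Positive, Negative, Negative

Rule: channel ≤ 4 AND freq ≠ 14. This holds for each 'Positive' example and fails for each 'Negative' one.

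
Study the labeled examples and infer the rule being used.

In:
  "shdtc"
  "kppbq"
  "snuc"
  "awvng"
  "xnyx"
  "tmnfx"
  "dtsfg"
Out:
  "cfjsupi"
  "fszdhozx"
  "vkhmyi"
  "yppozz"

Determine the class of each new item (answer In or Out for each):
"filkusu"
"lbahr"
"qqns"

Rule: length ≤ 5. This holds for each 'In' example and fails for each 'Out' one.
"filkusu": Out (length 7). "lbahr": In (length 5). "qqns": In (length 4).

Out, In, In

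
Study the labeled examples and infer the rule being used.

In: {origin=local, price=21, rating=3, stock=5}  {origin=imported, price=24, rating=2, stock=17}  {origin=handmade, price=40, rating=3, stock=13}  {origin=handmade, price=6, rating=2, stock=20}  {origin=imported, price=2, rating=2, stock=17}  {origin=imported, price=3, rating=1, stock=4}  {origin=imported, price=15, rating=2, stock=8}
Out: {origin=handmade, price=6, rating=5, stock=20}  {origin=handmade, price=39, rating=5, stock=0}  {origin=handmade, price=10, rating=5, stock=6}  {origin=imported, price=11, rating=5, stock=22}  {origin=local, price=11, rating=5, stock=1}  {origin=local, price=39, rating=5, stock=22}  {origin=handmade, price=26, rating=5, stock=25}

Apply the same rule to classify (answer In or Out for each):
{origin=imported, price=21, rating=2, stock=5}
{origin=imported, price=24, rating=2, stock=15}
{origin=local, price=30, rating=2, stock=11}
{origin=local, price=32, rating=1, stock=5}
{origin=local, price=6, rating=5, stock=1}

The simplest hypothesis consistent with all the labels is: rating ≤ 3.
{origin=imported, price=21, rating=2, stock=5}: rating = 2, passes → In. {origin=imported, price=24, rating=2, stock=15}: rating = 2, passes → In. {origin=local, price=30, rating=2, stock=11}: rating = 2, passes → In. {origin=local, price=32, rating=1, stock=5}: rating = 1, passes → In. {origin=local, price=6, rating=5, stock=1}: rating = 5, lacks this property → Out.

In, In, In, In, Out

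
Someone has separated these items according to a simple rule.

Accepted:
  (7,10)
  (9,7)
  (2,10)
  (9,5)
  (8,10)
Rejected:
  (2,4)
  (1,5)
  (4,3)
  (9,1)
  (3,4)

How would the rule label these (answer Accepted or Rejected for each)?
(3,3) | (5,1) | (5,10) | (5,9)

The pattern is that an item is 'Accepted' exactly when: sum ≥ 12.
(3,3): 3+3 = 6, does not pass → Rejected.
(5,1): 5+1 = 6, does not pass → Rejected.
(5,10): 5+10 = 15, qualifies → Accepted.
(5,9): 5+9 = 14, qualifies → Accepted.

Rejected, Rejected, Accepted, Accepted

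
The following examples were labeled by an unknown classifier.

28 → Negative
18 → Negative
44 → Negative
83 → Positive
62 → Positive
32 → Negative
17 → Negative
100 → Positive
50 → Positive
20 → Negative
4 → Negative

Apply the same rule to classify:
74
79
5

Positive, Positive, Negative

'Positive' ⟺ at least 50.
74 — 74 ≥ 50, hence Positive.
79 — 79 ≥ 50, hence Positive.
5 — 5 < 50, hence Negative.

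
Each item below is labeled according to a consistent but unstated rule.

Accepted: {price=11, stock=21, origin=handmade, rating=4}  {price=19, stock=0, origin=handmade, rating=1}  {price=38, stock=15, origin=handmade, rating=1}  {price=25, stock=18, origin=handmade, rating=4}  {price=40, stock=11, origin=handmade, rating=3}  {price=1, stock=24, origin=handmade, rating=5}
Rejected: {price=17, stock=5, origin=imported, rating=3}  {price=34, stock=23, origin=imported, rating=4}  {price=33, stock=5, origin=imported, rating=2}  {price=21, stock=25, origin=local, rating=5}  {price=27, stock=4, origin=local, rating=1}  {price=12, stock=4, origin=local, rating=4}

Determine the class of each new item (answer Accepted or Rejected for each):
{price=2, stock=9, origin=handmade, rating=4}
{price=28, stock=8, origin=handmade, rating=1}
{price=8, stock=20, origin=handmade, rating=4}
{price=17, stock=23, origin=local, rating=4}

The rule appears to be: origin is handmade.

Accepted, Accepted, Accepted, Rejected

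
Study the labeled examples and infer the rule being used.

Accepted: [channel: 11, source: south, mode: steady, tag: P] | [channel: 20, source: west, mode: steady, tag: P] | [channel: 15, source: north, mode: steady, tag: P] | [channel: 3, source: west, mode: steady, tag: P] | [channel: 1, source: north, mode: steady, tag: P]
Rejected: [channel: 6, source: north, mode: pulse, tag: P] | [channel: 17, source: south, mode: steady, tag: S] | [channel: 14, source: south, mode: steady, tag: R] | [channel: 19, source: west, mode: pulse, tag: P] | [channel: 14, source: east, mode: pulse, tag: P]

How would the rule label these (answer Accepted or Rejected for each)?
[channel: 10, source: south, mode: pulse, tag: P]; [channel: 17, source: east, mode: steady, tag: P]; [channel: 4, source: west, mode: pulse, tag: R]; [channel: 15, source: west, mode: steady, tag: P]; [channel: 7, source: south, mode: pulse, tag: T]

Every 'Accepted' example satisfies: mode is steady AND tag is P. None of the 'Rejected' examples do.
[channel: 10, source: south, mode: pulse, tag: P]: Rejected (mode is pulse, tag is P).
[channel: 17, source: east, mode: steady, tag: P]: Accepted (mode is steady, tag is P).
[channel: 4, source: west, mode: pulse, tag: R]: Rejected (mode is pulse, tag is R).
[channel: 15, source: west, mode: steady, tag: P]: Accepted (mode is steady, tag is P).
[channel: 7, source: south, mode: pulse, tag: T]: Rejected (mode is pulse, tag is T).

Rejected, Accepted, Rejected, Accepted, Rejected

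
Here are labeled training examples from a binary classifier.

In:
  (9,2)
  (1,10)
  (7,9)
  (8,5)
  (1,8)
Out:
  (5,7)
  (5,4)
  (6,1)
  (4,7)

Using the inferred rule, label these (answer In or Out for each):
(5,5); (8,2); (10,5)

Out, In, In

The simplest hypothesis consistent with all the labels is: max ≥ 8.
(5,5) — max 5, hence Out. (8,2) — max 8, hence In. (10,5) — max 10, hence In.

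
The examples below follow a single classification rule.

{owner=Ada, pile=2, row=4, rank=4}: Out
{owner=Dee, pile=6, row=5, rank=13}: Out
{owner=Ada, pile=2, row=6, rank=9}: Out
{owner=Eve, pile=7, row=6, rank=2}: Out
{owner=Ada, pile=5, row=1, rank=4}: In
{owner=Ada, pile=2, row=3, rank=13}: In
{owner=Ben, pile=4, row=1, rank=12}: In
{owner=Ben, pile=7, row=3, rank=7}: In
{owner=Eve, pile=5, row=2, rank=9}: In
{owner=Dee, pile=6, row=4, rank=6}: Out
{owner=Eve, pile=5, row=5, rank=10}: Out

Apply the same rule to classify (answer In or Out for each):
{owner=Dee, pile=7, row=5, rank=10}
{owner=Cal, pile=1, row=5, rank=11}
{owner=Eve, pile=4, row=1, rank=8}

Out, Out, In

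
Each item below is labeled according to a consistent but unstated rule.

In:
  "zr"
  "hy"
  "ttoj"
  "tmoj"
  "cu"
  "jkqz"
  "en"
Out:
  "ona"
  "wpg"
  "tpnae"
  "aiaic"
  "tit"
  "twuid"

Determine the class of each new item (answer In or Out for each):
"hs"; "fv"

In, In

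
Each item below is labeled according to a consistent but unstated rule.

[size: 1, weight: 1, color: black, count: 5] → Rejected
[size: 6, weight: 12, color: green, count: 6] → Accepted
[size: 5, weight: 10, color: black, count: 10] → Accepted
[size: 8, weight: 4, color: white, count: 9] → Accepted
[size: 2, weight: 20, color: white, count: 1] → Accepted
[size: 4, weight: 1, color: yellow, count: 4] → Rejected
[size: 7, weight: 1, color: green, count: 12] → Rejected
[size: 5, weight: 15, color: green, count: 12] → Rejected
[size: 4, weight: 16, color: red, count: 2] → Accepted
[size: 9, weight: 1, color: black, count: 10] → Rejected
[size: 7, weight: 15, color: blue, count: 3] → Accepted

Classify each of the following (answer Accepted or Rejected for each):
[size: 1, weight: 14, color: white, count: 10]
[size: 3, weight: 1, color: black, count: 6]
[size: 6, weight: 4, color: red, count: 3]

Accepted, Rejected, Accepted

All 'Accepted' examples share one property — count ≤ 10 AND weight ≥ 4 — and every 'Rejected' example lacks it.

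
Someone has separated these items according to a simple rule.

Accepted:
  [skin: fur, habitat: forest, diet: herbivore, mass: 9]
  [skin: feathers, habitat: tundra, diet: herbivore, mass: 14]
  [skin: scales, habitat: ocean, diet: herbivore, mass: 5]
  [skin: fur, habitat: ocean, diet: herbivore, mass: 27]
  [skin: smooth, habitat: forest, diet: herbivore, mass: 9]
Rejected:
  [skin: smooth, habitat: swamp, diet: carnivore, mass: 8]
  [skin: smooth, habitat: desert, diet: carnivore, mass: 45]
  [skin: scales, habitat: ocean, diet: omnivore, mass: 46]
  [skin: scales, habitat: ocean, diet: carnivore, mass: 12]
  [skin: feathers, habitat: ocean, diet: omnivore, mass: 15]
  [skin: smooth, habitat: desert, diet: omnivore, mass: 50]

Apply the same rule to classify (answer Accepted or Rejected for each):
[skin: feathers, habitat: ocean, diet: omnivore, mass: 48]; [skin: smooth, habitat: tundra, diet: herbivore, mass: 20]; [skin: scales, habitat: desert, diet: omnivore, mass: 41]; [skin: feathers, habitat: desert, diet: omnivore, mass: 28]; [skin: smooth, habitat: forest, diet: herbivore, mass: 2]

Rejected, Accepted, Rejected, Rejected, Accepted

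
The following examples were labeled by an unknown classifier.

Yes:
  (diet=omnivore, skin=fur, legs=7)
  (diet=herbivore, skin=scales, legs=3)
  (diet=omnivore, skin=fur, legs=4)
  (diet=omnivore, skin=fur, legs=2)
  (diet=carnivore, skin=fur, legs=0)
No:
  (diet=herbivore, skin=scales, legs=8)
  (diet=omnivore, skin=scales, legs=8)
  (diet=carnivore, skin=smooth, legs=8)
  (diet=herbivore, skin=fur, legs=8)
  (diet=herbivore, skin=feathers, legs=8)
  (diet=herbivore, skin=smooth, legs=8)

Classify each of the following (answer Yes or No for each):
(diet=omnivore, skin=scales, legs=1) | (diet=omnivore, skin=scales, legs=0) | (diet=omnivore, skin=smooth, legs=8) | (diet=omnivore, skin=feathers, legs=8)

Yes, Yes, No, No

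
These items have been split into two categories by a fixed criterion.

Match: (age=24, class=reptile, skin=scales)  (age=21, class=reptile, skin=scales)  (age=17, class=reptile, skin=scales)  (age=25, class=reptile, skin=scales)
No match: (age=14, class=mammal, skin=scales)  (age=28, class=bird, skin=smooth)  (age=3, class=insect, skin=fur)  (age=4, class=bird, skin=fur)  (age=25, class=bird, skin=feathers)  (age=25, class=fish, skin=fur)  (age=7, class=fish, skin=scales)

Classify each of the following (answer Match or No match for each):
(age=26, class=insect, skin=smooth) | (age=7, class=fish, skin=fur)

Every 'Match' example satisfies: class is reptile. None of the 'No match' examples do.
(age=26, class=insect, skin=smooth) → class is insect → No match.
(age=7, class=fish, skin=fur) → class is fish → No match.

No match, No match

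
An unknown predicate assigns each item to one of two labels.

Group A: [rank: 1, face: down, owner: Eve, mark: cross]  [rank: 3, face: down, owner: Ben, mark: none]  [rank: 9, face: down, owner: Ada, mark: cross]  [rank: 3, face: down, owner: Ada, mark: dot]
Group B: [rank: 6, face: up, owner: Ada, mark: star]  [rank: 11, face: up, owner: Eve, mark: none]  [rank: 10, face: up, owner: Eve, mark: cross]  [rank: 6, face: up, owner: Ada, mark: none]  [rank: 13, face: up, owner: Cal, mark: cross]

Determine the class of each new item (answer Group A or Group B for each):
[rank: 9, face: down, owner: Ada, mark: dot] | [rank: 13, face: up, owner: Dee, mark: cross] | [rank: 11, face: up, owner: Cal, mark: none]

Group A, Group B, Group B

All 'Group A' examples share one property — face is down — and every 'Group B' example lacks it.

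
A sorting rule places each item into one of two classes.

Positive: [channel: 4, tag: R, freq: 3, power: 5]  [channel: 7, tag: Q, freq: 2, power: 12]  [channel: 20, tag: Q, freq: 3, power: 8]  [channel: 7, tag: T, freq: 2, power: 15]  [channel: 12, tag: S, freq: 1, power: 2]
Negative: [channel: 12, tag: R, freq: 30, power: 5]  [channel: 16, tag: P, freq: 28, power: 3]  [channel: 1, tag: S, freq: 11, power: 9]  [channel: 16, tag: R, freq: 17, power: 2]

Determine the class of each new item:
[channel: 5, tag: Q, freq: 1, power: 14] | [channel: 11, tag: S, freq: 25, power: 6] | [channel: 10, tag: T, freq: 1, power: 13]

'Positive' ⟺ freq ≤ 3.
[channel: 5, tag: Q, freq: 1, power: 14]: freq = 1 — meets the rule, so Positive. [channel: 11, tag: S, freq: 25, power: 6]: freq = 25 — does not satisfy this, so Negative. [channel: 10, tag: T, freq: 1, power: 13]: freq = 1 — meets the rule, so Positive.

Positive, Negative, Positive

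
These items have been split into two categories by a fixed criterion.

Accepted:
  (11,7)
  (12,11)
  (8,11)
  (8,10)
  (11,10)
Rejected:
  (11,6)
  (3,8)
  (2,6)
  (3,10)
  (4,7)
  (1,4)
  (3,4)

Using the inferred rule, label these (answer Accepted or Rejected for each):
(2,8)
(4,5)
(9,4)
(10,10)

The common property of the 'Accepted' items is: sum ≥ 18. No 'Rejected' item has it.
(2,8): 2+8 = 10, does not pass → Rejected.
(4,5): 4+5 = 9, does not pass → Rejected.
(9,4): 9+4 = 13, does not pass → Rejected.
(10,10): 10+10 = 20, has this property → Accepted.

Rejected, Rejected, Rejected, Accepted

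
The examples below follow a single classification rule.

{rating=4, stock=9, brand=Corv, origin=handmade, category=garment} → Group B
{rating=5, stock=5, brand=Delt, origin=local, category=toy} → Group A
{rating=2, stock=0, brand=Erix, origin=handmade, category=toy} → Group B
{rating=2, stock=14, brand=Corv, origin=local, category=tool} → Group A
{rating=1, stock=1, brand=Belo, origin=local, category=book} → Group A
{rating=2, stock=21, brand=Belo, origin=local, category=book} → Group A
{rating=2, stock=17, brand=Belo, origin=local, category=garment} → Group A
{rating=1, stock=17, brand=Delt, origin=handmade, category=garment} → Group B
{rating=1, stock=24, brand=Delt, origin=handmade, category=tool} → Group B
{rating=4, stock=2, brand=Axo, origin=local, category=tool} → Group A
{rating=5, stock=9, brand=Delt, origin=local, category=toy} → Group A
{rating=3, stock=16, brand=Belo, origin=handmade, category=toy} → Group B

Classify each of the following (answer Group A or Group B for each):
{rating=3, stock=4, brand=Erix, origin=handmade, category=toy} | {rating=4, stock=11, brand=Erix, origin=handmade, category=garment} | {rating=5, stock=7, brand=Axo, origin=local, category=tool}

Group B, Group B, Group A

The rule appears to be: origin is local.
{rating=3, stock=4, brand=Erix, origin=handmade, category=toy}: origin is handmade, does not satisfy this → Group B. {rating=4, stock=11, brand=Erix, origin=handmade, category=garment}: origin is handmade, does not satisfy this → Group B. {rating=5, stock=7, brand=Axo, origin=local, category=tool}: origin is local, qualifies → Group A.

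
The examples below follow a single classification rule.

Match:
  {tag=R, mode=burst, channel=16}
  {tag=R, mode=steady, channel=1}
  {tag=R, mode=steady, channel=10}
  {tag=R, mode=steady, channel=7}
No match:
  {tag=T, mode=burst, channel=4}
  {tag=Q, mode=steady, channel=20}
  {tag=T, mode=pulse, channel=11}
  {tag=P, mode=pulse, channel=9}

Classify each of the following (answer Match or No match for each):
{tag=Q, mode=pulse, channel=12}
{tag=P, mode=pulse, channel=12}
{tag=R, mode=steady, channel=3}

No match, No match, Match

The common property of the 'Match' items is: tag is R. No 'No match' item has it.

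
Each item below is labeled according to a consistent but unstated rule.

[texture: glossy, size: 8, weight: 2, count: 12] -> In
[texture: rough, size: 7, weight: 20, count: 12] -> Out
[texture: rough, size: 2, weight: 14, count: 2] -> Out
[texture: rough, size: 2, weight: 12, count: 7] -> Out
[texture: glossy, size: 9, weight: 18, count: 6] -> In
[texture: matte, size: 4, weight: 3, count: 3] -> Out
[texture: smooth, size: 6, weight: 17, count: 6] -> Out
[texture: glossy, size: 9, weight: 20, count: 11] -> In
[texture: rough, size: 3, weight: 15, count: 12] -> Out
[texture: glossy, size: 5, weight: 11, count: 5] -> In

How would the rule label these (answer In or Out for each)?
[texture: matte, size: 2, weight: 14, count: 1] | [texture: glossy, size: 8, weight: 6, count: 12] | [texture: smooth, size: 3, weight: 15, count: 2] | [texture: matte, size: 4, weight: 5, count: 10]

Out, In, Out, Out

All 'In' examples share one property — texture is glossy — and every 'Out' example lacks it.
Out: [texture: matte, size: 2, weight: 14, count: 1], since texture is matte. In: [texture: glossy, size: 8, weight: 6, count: 12], since texture is glossy. Out: [texture: smooth, size: 3, weight: 15, count: 2], since texture is smooth. Out: [texture: matte, size: 4, weight: 5, count: 10], since texture is matte.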